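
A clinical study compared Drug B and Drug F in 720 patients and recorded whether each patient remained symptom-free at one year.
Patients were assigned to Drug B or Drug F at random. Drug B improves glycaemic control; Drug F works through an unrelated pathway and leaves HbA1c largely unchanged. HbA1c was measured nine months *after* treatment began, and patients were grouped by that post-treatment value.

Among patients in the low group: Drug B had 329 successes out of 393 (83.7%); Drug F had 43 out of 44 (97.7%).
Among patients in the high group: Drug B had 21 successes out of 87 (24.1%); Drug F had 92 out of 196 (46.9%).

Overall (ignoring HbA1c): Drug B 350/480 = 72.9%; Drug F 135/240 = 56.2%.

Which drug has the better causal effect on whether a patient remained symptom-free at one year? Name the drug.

Within every HbA1c level Drug F has the higher rate, yet pooled Drug B does — Simpson's reversal.
HbA1c lies on the pathway drug → HbA1c → outcome, so adjusting for it blocks the indirect effect. For the total causal effect of drug, use the unadjusted pooled rates.
Pooled: Drug B 72.9% vs Drug F 56.2%; Drug B is higher overall.

Drug B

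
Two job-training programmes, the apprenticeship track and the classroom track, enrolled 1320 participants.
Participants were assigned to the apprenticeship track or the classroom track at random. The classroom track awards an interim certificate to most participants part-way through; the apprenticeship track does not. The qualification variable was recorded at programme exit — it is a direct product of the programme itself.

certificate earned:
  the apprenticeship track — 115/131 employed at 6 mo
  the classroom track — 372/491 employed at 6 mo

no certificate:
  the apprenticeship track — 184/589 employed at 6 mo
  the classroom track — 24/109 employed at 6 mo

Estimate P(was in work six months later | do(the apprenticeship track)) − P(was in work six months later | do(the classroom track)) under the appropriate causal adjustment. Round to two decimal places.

-0.24

The qualification attained during the programme-specific comparison favours the apprenticeship track throughout, but the pooled figures favour the classroom track. The question is whether to condition on qualification attained during the programme.
Qualification attained during the programme is recorded after the programme and is itself shifted by it — it sits on the causal path from programme to outcome. Conditioning on a mediator would strip out part of the effect we want; the pooled comparison gives the total causal effect.
The causal difference is the pooled difference: 0.415 − 0.660 = -0.245.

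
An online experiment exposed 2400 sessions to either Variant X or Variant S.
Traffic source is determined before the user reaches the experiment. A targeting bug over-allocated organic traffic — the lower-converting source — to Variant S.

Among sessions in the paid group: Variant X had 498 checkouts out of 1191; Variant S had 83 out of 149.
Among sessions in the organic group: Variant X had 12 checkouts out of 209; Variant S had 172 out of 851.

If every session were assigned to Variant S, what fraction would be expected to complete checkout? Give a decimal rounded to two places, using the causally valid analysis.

0.40

Nothing the variant does changes traffic source; the imbalance is an allocation artefact. With traffic source also predicting the outcome, the pooled figure is confounded, and the within-stratum comparison is the causal one.
Standardising Variant S to the population traffic source mix: 0.558·83/149 + 0.442·172/851 = 0.400.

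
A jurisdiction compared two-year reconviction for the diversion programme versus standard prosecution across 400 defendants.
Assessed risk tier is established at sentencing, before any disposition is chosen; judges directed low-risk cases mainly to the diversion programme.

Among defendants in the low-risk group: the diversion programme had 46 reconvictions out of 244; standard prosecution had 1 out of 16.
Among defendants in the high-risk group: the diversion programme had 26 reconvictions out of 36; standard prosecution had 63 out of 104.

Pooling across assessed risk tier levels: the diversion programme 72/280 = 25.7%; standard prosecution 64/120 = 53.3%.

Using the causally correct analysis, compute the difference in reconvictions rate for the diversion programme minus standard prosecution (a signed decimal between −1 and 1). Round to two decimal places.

Within every assessed risk tier level standard prosecution has the lower rate, yet pooled the diversion programme does — Simpson's reversal.
Since assessed risk tier is a pre-existing factor (not a product of the disposition) and it affects the outcome on its own, it is a confounder. The stratified rates, not the pooled rate, identify the causal effect.
Adjusting over the population distribution of assessed risk tier: 0.650·(0.189−0.062) + 0.350·(0.722−0.606) = +0.123.

+0.12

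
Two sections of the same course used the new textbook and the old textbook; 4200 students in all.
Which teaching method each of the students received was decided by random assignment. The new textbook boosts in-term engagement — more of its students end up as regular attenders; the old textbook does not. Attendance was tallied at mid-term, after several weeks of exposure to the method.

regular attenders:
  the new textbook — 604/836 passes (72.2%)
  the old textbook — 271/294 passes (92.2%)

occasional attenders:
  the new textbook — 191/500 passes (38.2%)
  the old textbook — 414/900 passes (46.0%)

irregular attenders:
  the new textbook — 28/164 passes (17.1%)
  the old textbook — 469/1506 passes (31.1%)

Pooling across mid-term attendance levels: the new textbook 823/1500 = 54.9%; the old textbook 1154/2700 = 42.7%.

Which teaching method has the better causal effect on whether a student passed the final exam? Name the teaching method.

the new textbook

Within every mid-term attendance level the old textbook has the higher rate, yet pooled the new textbook does — Simpson's reversal.
Mid-term attendance is recorded after the teaching method and is itself shifted by it — it sits on the causal path from teaching method to outcome. Conditioning on a mediator would strip out part of the effect we want; the pooled comparison gives the total causal effect.
Pooled: the new textbook 54.9% vs the old textbook 42.7%; the new textbook is higher overall.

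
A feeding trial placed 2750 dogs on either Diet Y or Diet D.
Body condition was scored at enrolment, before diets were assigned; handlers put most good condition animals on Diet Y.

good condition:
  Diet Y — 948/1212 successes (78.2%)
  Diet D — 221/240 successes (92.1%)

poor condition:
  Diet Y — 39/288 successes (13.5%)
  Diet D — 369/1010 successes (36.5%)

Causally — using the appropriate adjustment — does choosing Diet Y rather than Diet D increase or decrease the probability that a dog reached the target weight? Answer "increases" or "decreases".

The imbalance in starting body condition arose from how dogs were allocated, not from anything the diet did; and starting body condition independently affects the outcome. The pooled gap is confounded — condition on starting body condition.
Within each level — good condition: 78.2% vs 92.1%; poor condition: 13.5% vs 36.5% — Diet D is higher every time.

decreases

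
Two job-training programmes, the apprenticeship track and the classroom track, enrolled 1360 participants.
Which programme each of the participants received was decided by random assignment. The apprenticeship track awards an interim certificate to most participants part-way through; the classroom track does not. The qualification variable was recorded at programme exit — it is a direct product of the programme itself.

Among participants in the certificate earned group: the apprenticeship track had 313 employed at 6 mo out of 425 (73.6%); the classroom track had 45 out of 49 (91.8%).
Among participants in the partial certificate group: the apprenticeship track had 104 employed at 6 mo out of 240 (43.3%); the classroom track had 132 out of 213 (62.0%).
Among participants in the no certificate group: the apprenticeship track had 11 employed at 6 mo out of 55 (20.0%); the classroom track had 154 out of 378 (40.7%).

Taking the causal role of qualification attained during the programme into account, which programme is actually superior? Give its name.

the apprenticeship track

Stratifying would compare programmes among participants the programmes themselves sorted into qualification attained during the programme groups — a form of selection on an intermediate. The unconditioned pooled rates give the total causal effect.
Pooled: the apprenticeship track 59.4% vs the classroom track 51.7%; the apprenticeship track is higher overall.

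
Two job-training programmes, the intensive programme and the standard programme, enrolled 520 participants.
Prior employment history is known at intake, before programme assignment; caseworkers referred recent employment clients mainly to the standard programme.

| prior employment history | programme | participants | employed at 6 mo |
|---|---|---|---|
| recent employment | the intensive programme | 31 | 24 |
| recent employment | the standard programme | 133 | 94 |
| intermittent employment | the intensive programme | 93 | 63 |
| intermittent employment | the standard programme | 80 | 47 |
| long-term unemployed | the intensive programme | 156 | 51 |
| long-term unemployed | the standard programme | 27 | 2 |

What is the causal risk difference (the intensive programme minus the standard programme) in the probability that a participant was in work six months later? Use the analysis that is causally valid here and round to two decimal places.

+0.14

Nothing the programme does changes prior employment history; the imbalance is an allocation artefact. With prior employment history also predicting the outcome, the pooled figure is confounded, and the within-stratum comparison is the causal one.
Adjusting over the population distribution of prior employment history: 0.315·(0.774−0.707) + 0.333·(0.677−0.588) + 0.352·(0.327−0.074) = +0.140.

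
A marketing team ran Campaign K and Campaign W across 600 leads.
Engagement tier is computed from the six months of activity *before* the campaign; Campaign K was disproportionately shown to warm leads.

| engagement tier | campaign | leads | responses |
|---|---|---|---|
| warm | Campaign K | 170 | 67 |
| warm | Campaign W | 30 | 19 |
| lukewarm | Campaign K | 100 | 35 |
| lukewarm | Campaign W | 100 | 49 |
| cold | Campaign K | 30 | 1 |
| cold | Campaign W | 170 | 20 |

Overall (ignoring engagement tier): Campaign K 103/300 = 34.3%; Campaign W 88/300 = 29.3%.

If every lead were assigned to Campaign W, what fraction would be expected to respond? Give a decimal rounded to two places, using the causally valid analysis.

The engagement tier-specific comparison favours Campaign W throughout, but the pooled figures favour Campaign K. The question is whether to condition on engagement tier.
Engagement tier differs across campaigns for reasons unrelated to any effect of the campaign itself, and it separately predicts the outcome — a classic confounder. We must compare within engagement tier levels.
Standardising Campaign W to the population engagement tier mix: 0.333·19/30 + 0.333·49/100 + 0.333·20/170 = 0.414.

0.41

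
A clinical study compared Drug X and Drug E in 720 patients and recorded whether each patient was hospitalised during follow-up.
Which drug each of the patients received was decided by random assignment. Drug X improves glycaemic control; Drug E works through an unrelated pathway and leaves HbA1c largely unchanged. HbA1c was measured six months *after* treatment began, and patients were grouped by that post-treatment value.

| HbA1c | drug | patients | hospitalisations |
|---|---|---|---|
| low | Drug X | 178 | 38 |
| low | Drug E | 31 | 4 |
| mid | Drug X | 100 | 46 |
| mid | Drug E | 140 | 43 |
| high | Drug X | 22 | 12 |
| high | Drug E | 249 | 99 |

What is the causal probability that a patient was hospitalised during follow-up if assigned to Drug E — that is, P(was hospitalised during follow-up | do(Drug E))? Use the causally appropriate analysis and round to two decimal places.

Stratifying would compare drugs among patients the drugs themselves sorted into HbA1c groups — a form of selection on an intermediate. The unconditioned pooled rates give the total causal effect.
So P(outcome | do(Drug E)) is just the pooled rate for Drug E: 146/420 = 0.348.

0.35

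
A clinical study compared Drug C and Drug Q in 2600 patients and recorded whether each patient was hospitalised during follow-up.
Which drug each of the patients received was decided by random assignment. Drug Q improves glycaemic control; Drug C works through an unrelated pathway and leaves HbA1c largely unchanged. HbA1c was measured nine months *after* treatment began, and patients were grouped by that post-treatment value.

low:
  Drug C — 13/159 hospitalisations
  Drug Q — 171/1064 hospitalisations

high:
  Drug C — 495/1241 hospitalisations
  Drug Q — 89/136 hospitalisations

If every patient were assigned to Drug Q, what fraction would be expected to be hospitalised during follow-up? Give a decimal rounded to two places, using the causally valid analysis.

Within every HbA1c level Drug C has the lower rate, yet pooled Drug Q does — Simpson's reversal.
Because the drug influences HbA1c, HbA1c is a post-treatment mediator, not a confounder. Stratifying on it would bias the estimate; the causal effect is the crude pooled difference.
So P(outcome | do(Drug Q)) is just the pooled rate for Drug Q: 260/1200 = 0.217.

0.22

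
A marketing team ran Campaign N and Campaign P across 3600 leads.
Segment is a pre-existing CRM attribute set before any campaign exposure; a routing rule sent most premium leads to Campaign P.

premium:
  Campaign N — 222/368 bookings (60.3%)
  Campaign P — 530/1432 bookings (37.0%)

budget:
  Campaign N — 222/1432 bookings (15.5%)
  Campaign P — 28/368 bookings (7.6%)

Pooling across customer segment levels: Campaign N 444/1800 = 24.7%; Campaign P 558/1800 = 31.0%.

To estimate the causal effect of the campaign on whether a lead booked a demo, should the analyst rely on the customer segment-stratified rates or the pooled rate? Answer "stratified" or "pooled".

stratified

The imbalance in customer segment arose from how leads were allocated, not from anything the campaign did; and customer segment independently affects the outcome. The pooled gap is confounded — condition on customer segment.
Within each level — premium: 60.3% vs 37.0%; budget: 15.5% vs 7.6% — Campaign N is higher every time.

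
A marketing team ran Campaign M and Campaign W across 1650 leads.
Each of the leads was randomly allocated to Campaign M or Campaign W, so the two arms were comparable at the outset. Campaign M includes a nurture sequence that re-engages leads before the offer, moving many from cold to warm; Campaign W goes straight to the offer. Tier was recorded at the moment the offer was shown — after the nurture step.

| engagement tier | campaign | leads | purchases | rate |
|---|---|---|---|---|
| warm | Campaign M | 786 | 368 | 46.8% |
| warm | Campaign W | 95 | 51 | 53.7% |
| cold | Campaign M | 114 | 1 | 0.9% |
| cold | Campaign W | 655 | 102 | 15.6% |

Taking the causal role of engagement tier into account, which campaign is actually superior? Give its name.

Within every engagement tier level Campaign W has the higher rate, yet pooled Campaign M does — Simpson's reversal.
Engagement tier is recorded after the campaign and is itself shifted by it — it sits on the causal path from campaign to outcome. Conditioning on a mediator would strip out part of the effect we want; the pooled comparison gives the total causal effect.
Pooled: Campaign M 41.0% vs Campaign W 20.4%; Campaign M is higher overall.

Campaign M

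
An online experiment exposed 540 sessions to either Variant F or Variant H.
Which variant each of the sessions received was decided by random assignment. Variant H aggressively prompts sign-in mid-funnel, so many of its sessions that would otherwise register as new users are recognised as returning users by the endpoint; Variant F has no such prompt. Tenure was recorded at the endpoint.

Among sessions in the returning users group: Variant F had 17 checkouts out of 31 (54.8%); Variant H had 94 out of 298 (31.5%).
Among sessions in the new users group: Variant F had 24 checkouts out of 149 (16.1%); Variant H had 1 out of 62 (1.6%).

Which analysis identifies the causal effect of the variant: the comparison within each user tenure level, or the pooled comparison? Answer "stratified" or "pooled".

The user tenure-specific comparison favours Variant F throughout, but the pooled figures favour Variant H. The question is whether to condition on user tenure.
User tenure is recorded after the variant and is itself shifted by it — it sits on the causal path from variant to outcome. Conditioning on a mediator would strip out part of the effect we want; the pooled comparison gives the total causal effect.
Pooled: Variant F 22.8% vs Variant H 26.4%; Variant H is higher overall.

pooled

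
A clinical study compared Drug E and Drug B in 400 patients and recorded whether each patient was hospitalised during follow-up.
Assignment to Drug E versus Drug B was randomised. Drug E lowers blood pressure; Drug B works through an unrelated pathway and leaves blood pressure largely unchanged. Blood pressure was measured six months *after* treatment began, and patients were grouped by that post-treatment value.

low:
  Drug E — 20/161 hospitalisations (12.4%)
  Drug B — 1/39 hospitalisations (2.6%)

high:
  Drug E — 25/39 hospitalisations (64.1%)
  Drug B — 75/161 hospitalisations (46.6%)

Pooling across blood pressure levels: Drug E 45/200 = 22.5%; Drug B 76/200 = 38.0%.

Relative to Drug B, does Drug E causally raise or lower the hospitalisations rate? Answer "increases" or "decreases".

Because the drug influences blood pressure, blood pressure is a post-treatment mediator, not a confounder. Stratifying on it would bias the estimate; the causal effect is the crude pooled difference.
Pooled: Drug E 22.5% vs Drug B 38.0%; Drug E is lower overall.

decreases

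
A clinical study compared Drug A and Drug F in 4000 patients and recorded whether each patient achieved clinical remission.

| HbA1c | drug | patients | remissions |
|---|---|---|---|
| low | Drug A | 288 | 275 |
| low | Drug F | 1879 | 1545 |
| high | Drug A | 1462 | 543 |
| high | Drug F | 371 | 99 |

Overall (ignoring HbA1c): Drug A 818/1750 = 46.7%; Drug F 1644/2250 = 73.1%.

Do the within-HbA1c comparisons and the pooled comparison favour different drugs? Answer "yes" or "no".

Within each HbA1c level (low 95.5% vs 82.2%; high 37.1% vs 26.7%), Drug A has the higher rate every time. Pooled: 46.7% vs 73.1% — Drug F has the higher rate overall. The two comparisons disagree.

yes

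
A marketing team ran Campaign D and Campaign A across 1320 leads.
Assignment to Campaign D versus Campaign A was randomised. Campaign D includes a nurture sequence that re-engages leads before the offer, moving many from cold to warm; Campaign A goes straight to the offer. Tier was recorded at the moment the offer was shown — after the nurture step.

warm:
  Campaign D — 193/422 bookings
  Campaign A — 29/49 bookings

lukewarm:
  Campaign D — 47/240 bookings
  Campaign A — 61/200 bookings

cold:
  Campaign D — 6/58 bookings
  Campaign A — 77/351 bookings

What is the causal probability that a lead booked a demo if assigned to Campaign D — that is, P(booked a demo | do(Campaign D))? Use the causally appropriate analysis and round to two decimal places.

0.34

Because the campaign influences engagement tier, engagement tier is a post-treatment mediator, not a confounder. Stratifying on it would bias the estimate; the causal effect is the crude pooled difference.
So P(outcome | do(Campaign D)) is just the pooled rate for Campaign D: 246/720 = 0.342.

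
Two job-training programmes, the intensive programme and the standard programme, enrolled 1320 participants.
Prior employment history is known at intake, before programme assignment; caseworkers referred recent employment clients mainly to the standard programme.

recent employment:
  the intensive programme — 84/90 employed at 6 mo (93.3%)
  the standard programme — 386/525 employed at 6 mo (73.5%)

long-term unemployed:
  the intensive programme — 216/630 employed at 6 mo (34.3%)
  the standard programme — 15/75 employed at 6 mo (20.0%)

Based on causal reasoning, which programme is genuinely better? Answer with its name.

the intensive programme

The stratified and pooled comparisons disagree (the intensive programme wins within each prior employment history; the standard programme wins overall), so the answer turns on the causal role of prior employment history.
Nothing the programme does changes prior employment history; the imbalance is an allocation artefact. With prior employment history also predicting the outcome, the pooled figure is confounded, and the within-stratum comparison is the causal one.
Within each level — recent employment: 93.3% vs 73.5%; long-term unemployed: 34.3% vs 20.0% — the intensive programme is higher every time.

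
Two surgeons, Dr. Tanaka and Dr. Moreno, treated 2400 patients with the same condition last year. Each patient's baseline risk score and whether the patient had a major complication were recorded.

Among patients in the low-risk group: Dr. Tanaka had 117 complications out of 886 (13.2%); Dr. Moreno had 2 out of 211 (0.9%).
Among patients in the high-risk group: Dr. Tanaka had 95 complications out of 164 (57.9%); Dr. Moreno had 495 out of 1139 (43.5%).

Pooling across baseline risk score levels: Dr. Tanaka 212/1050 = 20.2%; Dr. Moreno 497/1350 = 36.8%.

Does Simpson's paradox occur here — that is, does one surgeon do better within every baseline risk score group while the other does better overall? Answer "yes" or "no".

Within each baseline risk score level (low-risk 13.2% vs 0.9%; high-risk 57.9% vs 43.5%), Dr. Moreno has the lower rate every time. Pooled: 20.2% vs 36.8% — Dr. Tanaka has the lower rate overall. The two comparisons disagree.

yes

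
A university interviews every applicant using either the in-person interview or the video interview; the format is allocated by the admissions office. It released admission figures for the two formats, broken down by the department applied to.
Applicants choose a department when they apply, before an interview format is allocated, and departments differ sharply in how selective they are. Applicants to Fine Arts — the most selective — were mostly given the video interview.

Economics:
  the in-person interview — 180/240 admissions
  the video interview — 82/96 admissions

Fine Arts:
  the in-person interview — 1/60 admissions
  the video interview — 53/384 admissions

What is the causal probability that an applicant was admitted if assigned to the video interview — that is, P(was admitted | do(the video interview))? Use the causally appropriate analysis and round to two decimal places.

0.45

Within every department level the video interview has the higher rate, yet pooled the in-person interview does — Simpson's reversal.
Department satisfies the back-door criterion: it is not a descendant of the interview format, and it blocks the spurious path from interview format to outcome. Adjusting for it (i.e., using the within-department rates) gives the causal effect.
Standardising the video interview to the population department mix: 0.431·82/96 + 0.569·53/384 = 0.447.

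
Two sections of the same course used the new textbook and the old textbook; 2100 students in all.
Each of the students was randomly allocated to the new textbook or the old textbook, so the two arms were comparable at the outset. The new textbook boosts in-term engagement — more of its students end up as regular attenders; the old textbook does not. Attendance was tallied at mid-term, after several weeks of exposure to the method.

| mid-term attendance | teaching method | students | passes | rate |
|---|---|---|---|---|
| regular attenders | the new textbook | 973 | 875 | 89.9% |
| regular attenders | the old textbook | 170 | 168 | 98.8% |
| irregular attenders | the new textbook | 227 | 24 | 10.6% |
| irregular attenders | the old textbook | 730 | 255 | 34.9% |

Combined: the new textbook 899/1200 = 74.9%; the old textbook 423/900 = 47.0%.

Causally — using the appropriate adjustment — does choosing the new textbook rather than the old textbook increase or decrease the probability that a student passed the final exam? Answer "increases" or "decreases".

the old textbook is higher inside every mid-term attendance stratum but the new textbook is higher in aggregate. Whether to stratify depends on how mid-term attendance relates to the teaching method.
Because the teaching method influences mid-term attendance, mid-term attendance is a post-treatment mediator, not a confounder. Stratifying on it would bias the estimate; the causal effect is the crude pooled difference.
Pooled: the new textbook 74.9% vs the old textbook 47.0%; the new textbook is higher overall.

increases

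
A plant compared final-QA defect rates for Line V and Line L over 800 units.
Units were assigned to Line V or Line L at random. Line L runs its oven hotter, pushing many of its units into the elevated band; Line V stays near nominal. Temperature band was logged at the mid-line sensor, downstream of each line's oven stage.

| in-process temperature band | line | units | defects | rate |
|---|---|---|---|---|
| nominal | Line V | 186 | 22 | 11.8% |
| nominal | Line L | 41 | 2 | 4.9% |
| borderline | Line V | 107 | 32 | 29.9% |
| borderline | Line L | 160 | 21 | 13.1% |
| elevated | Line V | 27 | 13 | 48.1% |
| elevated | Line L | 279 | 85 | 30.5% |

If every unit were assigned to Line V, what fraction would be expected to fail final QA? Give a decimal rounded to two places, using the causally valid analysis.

In-process temperature band here is a post-treatment variable shaped by the line; conditioning on it would introduce bias rather than remove it. The overall comparison is the causal one.
So P(outcome | do(Line V)) is just the pooled rate for Line V: 67/320 = 0.209.

0.21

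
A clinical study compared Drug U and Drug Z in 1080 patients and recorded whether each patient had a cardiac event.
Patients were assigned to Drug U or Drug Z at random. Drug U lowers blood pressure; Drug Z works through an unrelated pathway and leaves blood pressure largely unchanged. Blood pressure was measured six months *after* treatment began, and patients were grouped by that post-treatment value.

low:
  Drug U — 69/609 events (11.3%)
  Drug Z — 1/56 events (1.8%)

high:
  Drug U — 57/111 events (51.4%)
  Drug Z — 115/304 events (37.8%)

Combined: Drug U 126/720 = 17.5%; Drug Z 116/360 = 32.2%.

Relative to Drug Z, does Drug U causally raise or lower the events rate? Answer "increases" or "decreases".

The blood pressure-specific comparison favours Drug Z throughout, but the pooled figures favour Drug U. The question is whether to condition on blood pressure.
Blood pressure here is a post-treatment variable shaped by the drug; conditioning on it would introduce bias rather than remove it. The overall comparison is the causal one.
Pooled: Drug U 17.5% vs Drug Z 32.2%; Drug U is lower overall.

decreases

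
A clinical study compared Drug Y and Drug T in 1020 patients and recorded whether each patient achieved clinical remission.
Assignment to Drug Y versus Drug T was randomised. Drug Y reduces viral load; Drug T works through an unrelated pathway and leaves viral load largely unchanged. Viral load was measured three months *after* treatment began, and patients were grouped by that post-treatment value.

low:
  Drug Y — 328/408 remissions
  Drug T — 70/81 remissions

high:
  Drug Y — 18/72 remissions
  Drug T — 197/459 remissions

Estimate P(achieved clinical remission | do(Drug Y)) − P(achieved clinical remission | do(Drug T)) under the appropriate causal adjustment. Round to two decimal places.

Viral load is recorded after the drug and is itself shifted by it — it sits on the causal path from drug to outcome. Conditioning on a mediator would strip out part of the effect we want; the pooled comparison gives the total causal effect.
The causal difference is the pooled difference: 0.721 − 0.494 = +0.226.

+0.23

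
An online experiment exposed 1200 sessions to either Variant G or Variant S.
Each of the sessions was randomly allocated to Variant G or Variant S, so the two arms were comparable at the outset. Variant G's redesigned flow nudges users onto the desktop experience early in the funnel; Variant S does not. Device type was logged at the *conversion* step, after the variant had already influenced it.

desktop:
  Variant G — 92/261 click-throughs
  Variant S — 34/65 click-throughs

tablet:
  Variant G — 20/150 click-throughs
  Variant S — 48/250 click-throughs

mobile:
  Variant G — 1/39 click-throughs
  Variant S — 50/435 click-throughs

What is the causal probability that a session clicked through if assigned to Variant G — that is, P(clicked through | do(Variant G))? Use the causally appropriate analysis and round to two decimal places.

Within every device type level Variant S has the higher rate, yet pooled Variant G does — Simpson's reversal.
Device type is downstream of the variant. One should not condition on a consequence of treatment, so the overall rates are the right comparison.
So P(outcome | do(Variant G)) is just the pooled rate for Variant G: 113/450 = 0.251.

0.25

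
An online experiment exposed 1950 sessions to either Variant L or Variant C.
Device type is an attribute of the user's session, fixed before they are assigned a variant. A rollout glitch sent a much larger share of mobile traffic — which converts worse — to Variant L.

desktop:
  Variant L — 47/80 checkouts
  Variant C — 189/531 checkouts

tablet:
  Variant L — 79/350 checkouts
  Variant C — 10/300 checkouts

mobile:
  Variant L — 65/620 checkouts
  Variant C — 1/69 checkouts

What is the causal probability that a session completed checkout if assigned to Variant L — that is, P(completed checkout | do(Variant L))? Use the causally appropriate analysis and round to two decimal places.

Device type satisfies the back-door criterion: it is not a descendant of the variant, and it blocks the spurious path from variant to outcome. Adjusting for it (i.e., using the within-device type rates) gives the causal effect.
Standardising Variant L to the population device type mix: 0.313·47/80 + 0.333·79/350 + 0.353·65/620 = 0.296.

0.30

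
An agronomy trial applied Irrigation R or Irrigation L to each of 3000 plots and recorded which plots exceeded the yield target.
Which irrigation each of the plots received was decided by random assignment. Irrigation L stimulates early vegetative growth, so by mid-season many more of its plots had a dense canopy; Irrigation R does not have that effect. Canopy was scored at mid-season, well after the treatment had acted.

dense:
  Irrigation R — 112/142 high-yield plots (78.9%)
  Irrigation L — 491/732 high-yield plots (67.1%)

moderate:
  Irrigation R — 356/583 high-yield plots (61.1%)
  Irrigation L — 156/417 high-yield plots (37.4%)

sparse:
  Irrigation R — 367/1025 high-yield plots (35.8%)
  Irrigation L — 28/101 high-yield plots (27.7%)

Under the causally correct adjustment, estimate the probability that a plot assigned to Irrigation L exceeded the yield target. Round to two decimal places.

0.54

Stratifying would compare irrigations among plots the irrigations themselves sorted into mid-season canopy groups — a form of selection on an intermediate. The unconditioned pooled rates give the total causal effect.
So P(outcome | do(Irrigation L)) is just the pooled rate for Irrigation L: 675/1250 = 0.540.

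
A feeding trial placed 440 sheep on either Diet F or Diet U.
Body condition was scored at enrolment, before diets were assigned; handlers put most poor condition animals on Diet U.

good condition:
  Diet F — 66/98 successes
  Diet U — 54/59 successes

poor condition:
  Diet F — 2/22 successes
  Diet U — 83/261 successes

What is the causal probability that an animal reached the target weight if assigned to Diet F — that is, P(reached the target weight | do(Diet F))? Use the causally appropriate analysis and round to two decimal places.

Since starting body condition is a pre-existing factor (not a product of the diet) and it affects the outcome on its own, it is a confounder. The stratified rates, not the pooled rate, identify the causal effect.
Standardising Diet F to the population starting body condition mix: 0.357·66/98 + 0.643·2/22 = 0.299.

0.30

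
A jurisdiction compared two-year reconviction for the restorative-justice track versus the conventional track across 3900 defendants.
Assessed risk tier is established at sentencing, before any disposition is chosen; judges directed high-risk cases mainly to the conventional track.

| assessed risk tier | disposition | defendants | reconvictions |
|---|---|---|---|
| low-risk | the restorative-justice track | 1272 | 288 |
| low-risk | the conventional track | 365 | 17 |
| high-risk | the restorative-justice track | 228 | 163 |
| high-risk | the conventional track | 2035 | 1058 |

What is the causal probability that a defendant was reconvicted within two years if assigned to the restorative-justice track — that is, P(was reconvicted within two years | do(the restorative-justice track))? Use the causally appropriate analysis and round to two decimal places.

The assessed risk tier-specific comparison favours the conventional track throughout, but the pooled figures favour the restorative-justice track. The question is whether to condition on assessed risk tier.
Assessed risk tier is set before the disposition has any effect — it is not caused by the disposition — and it independently drives the outcome. That makes it a confounder, so the causal comparison is within assessed risk tier levels.
Standardising the restorative-justice track to the population assessed risk tier mix: 0.420·288/1272 + 0.580·163/228 = 0.510.

0.51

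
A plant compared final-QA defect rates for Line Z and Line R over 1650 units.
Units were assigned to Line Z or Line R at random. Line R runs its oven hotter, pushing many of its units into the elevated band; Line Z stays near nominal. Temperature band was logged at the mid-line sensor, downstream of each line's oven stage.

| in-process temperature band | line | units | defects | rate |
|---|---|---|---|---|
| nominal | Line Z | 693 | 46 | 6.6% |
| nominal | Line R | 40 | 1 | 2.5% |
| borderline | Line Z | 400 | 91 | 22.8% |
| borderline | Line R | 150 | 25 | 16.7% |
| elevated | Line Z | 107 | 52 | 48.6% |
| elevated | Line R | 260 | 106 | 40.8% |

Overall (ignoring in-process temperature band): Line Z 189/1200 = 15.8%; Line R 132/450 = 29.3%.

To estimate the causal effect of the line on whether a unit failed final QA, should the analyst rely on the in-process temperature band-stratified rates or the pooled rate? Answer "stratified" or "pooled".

pooled

The in-process temperature band-specific comparison favours Line R throughout, but the pooled figures favour Line Z. The question is whether to condition on in-process temperature band.
In-process temperature band is recorded after the line and is itself shifted by it — it sits on the causal path from line to outcome. Conditioning on a mediator would strip out part of the effect we want; the pooled comparison gives the total causal effect.
Pooled: Line Z 15.8% vs Line R 29.3%; Line Z is lower overall.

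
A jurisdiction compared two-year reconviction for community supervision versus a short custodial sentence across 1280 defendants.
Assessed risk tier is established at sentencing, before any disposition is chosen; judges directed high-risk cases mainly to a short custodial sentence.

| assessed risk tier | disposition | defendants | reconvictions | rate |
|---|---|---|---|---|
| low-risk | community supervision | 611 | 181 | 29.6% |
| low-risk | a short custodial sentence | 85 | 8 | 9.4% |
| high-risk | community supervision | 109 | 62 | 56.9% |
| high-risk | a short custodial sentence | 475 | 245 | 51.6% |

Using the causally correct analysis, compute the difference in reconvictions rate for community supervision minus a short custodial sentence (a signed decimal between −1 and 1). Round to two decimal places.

a short custodial sentence is lower inside every assessed risk tier stratum but community supervision is lower in aggregate. Whether to stratify depends on how assessed risk tier relates to the disposition.
Since assessed risk tier is a pre-existing factor (not a product of the disposition) and it affects the outcome on its own, it is a confounder. The stratified rates, not the pooled rate, identify the causal effect.
Adjusting over the population distribution of assessed risk tier: 0.544·(0.296−0.094) + 0.456·(0.569−0.516) = +0.134.

+0.13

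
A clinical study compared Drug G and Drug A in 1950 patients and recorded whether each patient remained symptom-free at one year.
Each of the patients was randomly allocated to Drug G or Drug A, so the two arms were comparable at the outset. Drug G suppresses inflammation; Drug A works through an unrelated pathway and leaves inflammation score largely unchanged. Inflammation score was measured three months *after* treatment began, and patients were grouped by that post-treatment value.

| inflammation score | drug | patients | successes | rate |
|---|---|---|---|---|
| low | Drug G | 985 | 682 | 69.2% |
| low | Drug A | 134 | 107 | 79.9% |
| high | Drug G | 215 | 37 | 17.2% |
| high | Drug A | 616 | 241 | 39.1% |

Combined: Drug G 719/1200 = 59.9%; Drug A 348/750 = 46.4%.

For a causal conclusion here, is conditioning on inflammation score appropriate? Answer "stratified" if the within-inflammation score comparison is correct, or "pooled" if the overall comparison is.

Drug A is higher inside every inflammation score stratum but Drug G is higher in aggregate. Whether to stratify depends on how inflammation score relates to the drug.
The distribution of inflammation score is itself part of what the drug does — it is an intermediate outcome. Holding it fixed would remove that part of the effect; the total effect is the pooled difference.
Pooled: Drug G 59.9% vs Drug A 46.4%; Drug G is higher overall.

pooled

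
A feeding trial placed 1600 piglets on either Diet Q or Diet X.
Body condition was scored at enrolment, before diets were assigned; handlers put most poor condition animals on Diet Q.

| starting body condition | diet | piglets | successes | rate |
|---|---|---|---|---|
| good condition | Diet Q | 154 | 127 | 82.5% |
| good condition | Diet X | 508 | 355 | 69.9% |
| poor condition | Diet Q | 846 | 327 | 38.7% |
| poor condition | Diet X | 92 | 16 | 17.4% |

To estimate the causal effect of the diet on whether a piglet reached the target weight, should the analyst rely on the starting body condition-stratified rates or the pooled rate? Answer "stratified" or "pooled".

Within every starting body condition level Diet Q has the higher rate, yet pooled Diet X does — Simpson's reversal.
The imbalance in starting body condition arose from how piglets were allocated, not from anything the diet did; and starting body condition independently affects the outcome. The pooled gap is confounded — condition on starting body condition.
Within each level — good condition: 82.5% vs 69.9%; poor condition: 38.7% vs 17.4% — Diet Q is higher every time.

stratified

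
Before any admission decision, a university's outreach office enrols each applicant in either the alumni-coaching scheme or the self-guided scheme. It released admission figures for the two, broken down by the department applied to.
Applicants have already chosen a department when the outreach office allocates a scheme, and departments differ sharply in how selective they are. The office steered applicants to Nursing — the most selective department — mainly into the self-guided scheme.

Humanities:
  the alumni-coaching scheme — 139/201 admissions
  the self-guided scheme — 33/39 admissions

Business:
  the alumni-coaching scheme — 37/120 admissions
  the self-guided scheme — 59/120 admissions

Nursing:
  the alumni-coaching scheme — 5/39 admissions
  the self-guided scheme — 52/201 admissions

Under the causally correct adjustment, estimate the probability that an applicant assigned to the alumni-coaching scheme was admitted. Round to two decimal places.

0.38

Nothing the outreach scheme does changes department; the imbalance is an allocation artefact. With department also predicting the outcome, the pooled figure is confounded, and the within-stratum comparison is the causal one.
Standardising the alumni-coaching scheme to the population department mix: 0.333·139/201 + 0.333·37/120 + 0.333·5/39 = 0.376.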